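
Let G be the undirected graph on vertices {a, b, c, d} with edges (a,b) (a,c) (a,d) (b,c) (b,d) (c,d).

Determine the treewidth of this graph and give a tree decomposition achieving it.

Treewidth 3.
One optimal decomposition is:
Bags: B1 = {a, b, c, d}
Tree: (single bag)

With just one bag of size 4, the width is 4 − 1 = 3, so tw(G) ≤ 3. On the other hand G contains the 4-clique {a, b, c, d}. A clique must lie in a single bag of any decomposition, so no decomposition can have width below 3. Therefore the treewidth is 3.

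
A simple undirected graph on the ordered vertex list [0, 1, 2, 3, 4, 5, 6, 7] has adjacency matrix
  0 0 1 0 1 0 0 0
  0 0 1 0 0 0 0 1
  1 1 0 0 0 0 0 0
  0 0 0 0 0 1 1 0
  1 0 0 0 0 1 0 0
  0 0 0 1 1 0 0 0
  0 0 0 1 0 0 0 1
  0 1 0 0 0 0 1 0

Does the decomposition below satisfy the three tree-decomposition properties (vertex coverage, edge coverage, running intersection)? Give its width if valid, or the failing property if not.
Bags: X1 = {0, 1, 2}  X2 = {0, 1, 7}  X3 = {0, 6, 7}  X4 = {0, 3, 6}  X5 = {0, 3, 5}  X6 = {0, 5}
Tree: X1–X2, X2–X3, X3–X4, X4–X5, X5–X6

No — vertex 4 appears in no bag.

A tree decomposition must satisfy three properties: every vertex lies in some bag; for every edge, both endpoints lie together in some bag; and for every vertex, the bags containing it form a connected subtree. Here vertex 4 appears in no bag, so the decomposition is invalid.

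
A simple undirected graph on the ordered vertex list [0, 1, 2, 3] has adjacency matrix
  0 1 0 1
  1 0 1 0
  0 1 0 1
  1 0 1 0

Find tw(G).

2

A width-2 tree decomposition is:
Bags: B1 = {0, 1, 2}  B2 = {0, 2, 3}
Tree: B1–B2
Every bag has size at most 3, so the width is 3 − 1 = 2 and tw(G) ≤ 2. For the lower bound, G contains the cycle 0–1–2–3–0, so G is not a forest; only forests have treewidth ≤ 1, hence tw(G) ≥ 2. The upper and lower bounds meet at 2, so that is the treewidth.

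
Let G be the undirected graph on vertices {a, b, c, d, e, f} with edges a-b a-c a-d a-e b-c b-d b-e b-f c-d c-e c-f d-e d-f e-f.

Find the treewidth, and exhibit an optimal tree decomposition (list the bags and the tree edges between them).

Every bag has size at most 5, so the width is 5 − 1 = 4 and tw(G) ≤ 4. Conversely, {b, c, d, e, f} is a clique of size 5, and the vertices of any clique must share a bag in every tree decomposition; so some bag has ≥ 5 vertices and tw(G) ≥ 4. Therefore the treewidth is 4.

Treewidth 4.
Bags: B1 = {a, b, c, d, e}  B2 = {b, c, d, e, f}
Tree: B1–B2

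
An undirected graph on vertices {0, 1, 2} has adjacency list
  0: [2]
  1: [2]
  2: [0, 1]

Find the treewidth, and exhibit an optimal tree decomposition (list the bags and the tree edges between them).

Treewidth 1.
One optimal decomposition is:
Bags: B1 = {0, 2}  B2 = {1, 2}
Tree: B1–B2

Each bag holds 2 vertices, so the decomposition has width 1, which upper-bounds the treewidth. Any graph with an edge has treewidth ≥ 1, and G has the edge 0–2. Hence tw(G) = 1 exactly.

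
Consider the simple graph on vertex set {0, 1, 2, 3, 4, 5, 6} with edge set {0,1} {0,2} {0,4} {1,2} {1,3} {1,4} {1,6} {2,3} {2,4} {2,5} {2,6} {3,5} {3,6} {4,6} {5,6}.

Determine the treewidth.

3

A width-3 tree decomposition is:
Bags: B1 = {1, 2, 4, 6}  B2 = {1, 2, 3, 6}  B3 = {0, 1, 2, 4}  B4 = {2, 3, 5, 6}
Tree: B1–B2, B1–B3, B2–B4
Each bag holds 4 vertices, so the decomposition has width 3, which upper-bounds the treewidth. Conversely, {1, 2, 3, 6} is a clique of size 4, and the vertices of any clique must share a bag in every tree decomposition; so some bag has ≥ 4 vertices and tw(G) ≥ 3. Combining the bounds, tw(G) = 3.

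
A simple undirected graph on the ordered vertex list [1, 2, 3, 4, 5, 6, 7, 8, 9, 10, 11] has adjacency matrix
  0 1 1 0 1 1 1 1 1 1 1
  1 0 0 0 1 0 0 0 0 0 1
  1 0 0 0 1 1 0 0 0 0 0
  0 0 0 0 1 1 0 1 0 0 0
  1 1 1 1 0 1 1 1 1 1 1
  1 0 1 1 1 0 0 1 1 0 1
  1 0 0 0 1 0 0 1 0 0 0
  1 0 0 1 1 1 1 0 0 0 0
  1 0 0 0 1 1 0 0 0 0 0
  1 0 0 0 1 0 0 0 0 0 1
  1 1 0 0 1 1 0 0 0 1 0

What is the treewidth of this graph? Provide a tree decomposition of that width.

The largest bag has 4 vertices, giving width 3; this decomposition certifies tw(G) ≤ 3. For the lower bound, the 4 vertices {1, 2, 5, 11} are pairwise adjacent, and any tree decomposition puts a clique entirely inside one bag — forcing width ≥ 3. The upper and lower bounds meet at 3, so that is the treewidth.

Treewidth 3.
One such decomposition:
Bags: B1 = {1, 5, 6, 8}  B2 = {4, 5, 6, 8}  B3 = {1, 3, 5, 6}  B4 = {1, 5, 6, 11}  B5 = {1, 5, 10, 11}  B6 = {1, 5, 6, 9}  B7 = {1, 2, 5, 11}  B8 = {1, 5, 7, 8}
Tree: B1–B2, B1–B3, B1–B4, B4–B5, B3–B6, B5–B7, B1–B8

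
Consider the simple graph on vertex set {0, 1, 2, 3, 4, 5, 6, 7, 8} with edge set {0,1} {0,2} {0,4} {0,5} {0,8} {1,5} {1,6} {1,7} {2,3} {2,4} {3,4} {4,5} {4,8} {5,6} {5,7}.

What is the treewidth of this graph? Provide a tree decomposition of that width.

Each bag holds 3 vertices, so the decomposition has width 2, which upper-bounds the treewidth. Conversely, {0, 1, 5} is a clique of size 3, and the vertices of any clique must share a bag in every tree decomposition; so some bag has ≥ 3 vertices and tw(G) ≥ 2. Hence tw(G) = 2 exactly.

Treewidth 2.
One optimal decomposition is:
Bags: B1 = {0, 1, 5}  B2 = {0, 4, 5}  B3 = {0, 4, 8}  B4 = {0, 2, 4}  B5 = {2, 3, 4}  B6 = {1, 5, 6}  B7 = {1, 5, 7}
Tree: B1–B2, B2–B3, B3–B4, B4–B5, B1–B6, B1–B7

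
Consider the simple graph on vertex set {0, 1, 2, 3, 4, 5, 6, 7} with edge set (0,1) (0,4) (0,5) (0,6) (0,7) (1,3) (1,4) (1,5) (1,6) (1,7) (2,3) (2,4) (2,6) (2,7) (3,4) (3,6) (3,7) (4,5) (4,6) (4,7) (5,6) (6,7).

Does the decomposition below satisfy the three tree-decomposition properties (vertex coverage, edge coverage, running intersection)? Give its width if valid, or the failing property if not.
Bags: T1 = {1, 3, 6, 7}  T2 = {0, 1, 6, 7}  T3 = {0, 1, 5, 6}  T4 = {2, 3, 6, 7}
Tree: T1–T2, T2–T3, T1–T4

A tree decomposition must satisfy three properties: every vertex lies in some bag; for every edge, both endpoints lie together in some bag; and for every vertex, the bags containing it form a connected subtree. Here vertex 4 appears in no bag, so the decomposition is invalid.

No — vertex 4 appears in no bag.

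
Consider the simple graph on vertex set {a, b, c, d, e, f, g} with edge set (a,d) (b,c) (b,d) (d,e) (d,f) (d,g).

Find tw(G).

A width-1 tree decomposition is:
Bags: B1 = {b, c}  B2 = {b, d}  B3 = {d, e}  B4 = {d, g}  B5 = {a, d}  B6 = {d, f}
Tree: B1–B2, B2–B3, B3–B4, B4–B5, B4–B6
The largest bag has 2 vertices, giving width 1; this decomposition certifies tw(G) ≤ 1. G has an edge, so its treewidth is at least 1. Therefore the treewidth is 1.

1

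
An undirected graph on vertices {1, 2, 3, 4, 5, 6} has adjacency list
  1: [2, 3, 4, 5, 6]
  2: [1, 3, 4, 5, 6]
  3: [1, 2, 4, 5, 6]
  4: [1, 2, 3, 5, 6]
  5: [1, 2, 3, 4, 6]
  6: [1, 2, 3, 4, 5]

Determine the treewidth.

A width-5 tree decomposition is:
Bags: B1 = {1, 2, 3, 4, 5, 6}
Tree: (single bag)
A single bag containing all 6 vertices is trivially a valid decomposition of width 5. For the lower bound, the 6 vertices {1, 2, 3, 4, 5, 6} are pairwise adjacent, and any tree decomposition puts a clique entirely inside one bag — forcing width ≥ 5. Therefore the treewidth is 5.

5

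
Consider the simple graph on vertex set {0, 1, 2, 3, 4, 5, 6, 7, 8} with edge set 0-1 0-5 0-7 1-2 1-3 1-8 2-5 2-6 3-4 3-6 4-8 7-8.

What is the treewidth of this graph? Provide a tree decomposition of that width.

Treewidth 3.
One optimal decomposition is:
Bags: B1 = {3, 4, 6, 8}  B2 = {1, 3, 6, 8}  B3 = {1, 2, 6, 8}  B4 = {1, 2, 7, 8}  B5 = {0, 1, 2, 7}  B6 = {0, 2, 5, 7}
Tree: B1–B2, B2–B3, B3–B4, B4–B5, B5–B6

Each bag holds 4 vertices, so the decomposition has width 3, which upper-bounds the treewidth. For the lower bound: the 4 vertex sets {3,4,6}, {8}, {1}, {0,2,5,7} are disjoint, each induces a connected subgraph, and every pair is joined by at least one edge of G. Contracting each set to a single vertex therefore yields K_{4} as a minor, and since treewidth is minor-monotone, tw(G) ≥ tw(K_{4}) = 3. The upper and lower bounds meet at 3, so that is the treewidth.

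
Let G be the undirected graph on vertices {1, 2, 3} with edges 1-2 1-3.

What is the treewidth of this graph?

1

A width-1 tree decomposition is:
Bags: B1 = {1, 3}  B2 = {1, 2}
Tree: B1–B2
Each bag holds 2 vertices, so the decomposition has width 1, which upper-bounds the treewidth. Any graph with an edge has treewidth ≥ 1, and G has the edge 3–1. Therefore the treewidth is 1.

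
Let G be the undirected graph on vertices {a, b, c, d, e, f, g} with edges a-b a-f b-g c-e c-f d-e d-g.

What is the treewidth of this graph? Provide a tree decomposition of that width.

Each bag holds 3 vertices, so the decomposition has width 2, which upper-bounds the treewidth. For the lower bound, G contains the cycle c–f–a–b–g–d–e–c, so G is not a forest; only forests have treewidth ≤ 1, hence tw(G) ≥ 2. Combining the bounds, tw(G) = 2.

Treewidth 2.
Bags: B1 = {a, c, f}  B2 = {a, b, c}  B3 = {b, c, g}  B4 = {c, d, g}  B5 = {c, d, e}
Tree: B1–B2, B2–B3, B3–B4, B4–B5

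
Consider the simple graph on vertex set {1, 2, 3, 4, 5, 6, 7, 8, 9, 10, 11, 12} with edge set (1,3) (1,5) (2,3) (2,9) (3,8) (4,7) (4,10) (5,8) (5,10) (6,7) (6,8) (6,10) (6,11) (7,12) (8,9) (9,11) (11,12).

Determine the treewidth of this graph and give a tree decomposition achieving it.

Treewidth 3.
One such decomposition:
Bags: B1 = {4, 7, 11, 12}  B2 = {4, 6, 7, 11}  B3 = {4, 6, 10, 11}  B4 = {6, 9, 10, 11}  B5 = {6, 8, 9, 10}  B6 = {5, 8, 9, 10}  B7 = {2, 5, 8, 9}  B8 = {2, 3, 5, 8}  B9 = {1, 2, 3, 5}
Tree: B1–B2, B2–B3, B3–B4, B4–B5, B5–B6, B6–B7, B7–B8, B8–B9

The largest bag has 4 vertices, giving width 3; this decomposition certifies tw(G) ≤ 3. For the lower bound: the 4 vertex sets {4,7,12}, {11}, {6}, {5,8,9,10} are disjoint, each induces a connected subgraph, and every pair is joined by at least one edge of G. Contracting each set to a single vertex therefore yields K_{4} as a minor, and since treewidth is minor-monotone, tw(G) ≥ tw(K_{4}) = 3. The upper and lower bounds meet at 3, so that is the treewidth.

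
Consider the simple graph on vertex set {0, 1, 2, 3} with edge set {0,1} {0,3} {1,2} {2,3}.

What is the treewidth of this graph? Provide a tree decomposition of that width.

Each bag holds 3 vertices, so the decomposition has width 2, which upper-bounds the treewidth. The edges 0–3–2–1–0 form a cycle, so G is not a tree and its treewidth is at least 2. Combining the bounds, tw(G) = 2.

Treewidth 2.
One such decomposition:
Bags: B1 = {0, 2, 3}  B2 = {0, 1, 2}
Tree: B1–B2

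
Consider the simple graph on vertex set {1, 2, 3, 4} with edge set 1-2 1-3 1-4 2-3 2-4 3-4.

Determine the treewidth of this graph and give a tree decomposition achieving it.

A single bag containing all 4 vertices is trivially a valid decomposition of width 3. Conversely, {1, 2, 3, 4} is a clique of size 4, and the vertices of any clique must share a bag in every tree decomposition; so some bag has ≥ 4 vertices and tw(G) ≥ 3. The upper and lower bounds meet at 3, so that is the treewidth.

Treewidth 3.
Bags: B1 = {1, 2, 3, 4}
Tree: (single bag)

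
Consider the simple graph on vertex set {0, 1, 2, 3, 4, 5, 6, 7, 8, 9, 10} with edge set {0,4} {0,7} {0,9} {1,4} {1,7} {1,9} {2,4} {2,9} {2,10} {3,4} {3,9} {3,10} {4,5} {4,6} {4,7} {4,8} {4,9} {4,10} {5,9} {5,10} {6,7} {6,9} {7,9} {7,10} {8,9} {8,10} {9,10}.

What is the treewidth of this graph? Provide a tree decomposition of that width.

Treewidth 3.
One optimal decomposition is:
Bags: B1 = {0, 4, 7, 9}  B2 = {4, 6, 7, 9}  B3 = {4, 7, 9, 10}  B4 = {4, 8, 9, 10}  B5 = {2, 4, 9, 10}  B6 = {3, 4, 9, 10}  B7 = {4, 5, 9, 10}  B8 = {1, 4, 7, 9}
Tree: B1–B2, B2–B3, B3–B4, B3–B5, B3–B6, B3–B7, B1–B8

Each bag holds 4 vertices, so the decomposition has width 3, which upper-bounds the treewidth. Conversely, {0, 4, 7, 9} is a clique of size 4, and the vertices of any clique must share a bag in every tree decomposition; so some bag has ≥ 4 vertices and tw(G) ≥ 3. Therefore the treewidth is 3.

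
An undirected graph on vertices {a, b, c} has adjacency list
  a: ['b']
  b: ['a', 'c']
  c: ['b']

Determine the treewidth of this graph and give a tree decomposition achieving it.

Each bag holds 2 vertices, so the decomposition has width 1, which upper-bounds the treewidth. G has an edge, so its treewidth is at least 1. Hence tw(G) = 1 exactly.

Treewidth 1.
One optimal decomposition is:
Bags: B1 = {b, c}  B2 = {a, b}
Tree: B1–B2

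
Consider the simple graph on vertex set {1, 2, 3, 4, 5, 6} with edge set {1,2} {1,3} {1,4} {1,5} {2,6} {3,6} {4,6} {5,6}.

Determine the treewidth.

2

A width-2 tree decomposition is:
Bags: B1 = {1, 4, 6}  B2 = {1, 5, 6}  B3 = {1, 3, 6}  B4 = {1, 2, 6}
Tree: B1–B2, B2–B3, B3–B4
The largest bag has 3 vertices, giving width 2; this decomposition certifies tw(G) ≤ 2. The edges 6–4–1–5–6 form a cycle, so G is not a tree and its treewidth is at least 2. Therefore the treewidth is 2.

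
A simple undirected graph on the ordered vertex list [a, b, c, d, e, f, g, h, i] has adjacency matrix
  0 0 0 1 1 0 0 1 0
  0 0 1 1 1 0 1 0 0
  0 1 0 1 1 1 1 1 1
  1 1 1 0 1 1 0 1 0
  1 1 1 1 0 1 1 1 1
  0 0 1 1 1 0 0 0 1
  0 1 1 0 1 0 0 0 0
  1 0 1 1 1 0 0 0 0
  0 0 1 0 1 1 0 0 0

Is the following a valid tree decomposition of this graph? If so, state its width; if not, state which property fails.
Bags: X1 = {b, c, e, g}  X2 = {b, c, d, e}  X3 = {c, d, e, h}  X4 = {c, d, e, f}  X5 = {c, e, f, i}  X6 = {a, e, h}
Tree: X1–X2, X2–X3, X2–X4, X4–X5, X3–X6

No — edge (d,a) lies in no bag.

A tree decomposition must satisfy three properties: every vertex lies in some bag; for every edge, both endpoints lie together in some bag; and for every vertex, the bags containing it form a connected subtree. Here edge (d,a) lies in no bag, so the decomposition is invalid.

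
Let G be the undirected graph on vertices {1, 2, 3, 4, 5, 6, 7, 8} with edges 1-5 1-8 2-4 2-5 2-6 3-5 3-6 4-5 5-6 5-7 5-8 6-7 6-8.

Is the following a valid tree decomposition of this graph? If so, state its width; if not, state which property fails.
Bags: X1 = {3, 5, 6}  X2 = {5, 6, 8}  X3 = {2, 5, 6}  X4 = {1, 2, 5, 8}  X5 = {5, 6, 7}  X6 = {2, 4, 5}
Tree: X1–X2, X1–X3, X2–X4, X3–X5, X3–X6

No — bags containing vertex 2 are not connected in the tree.

A tree decomposition must satisfy three properties: every vertex lies in some bag; for every edge, both endpoints lie together in some bag; and for every vertex, the bags containing it form a connected subtree. Here bags containing vertex 2 are not connected in the tree, so the decomposition is invalid.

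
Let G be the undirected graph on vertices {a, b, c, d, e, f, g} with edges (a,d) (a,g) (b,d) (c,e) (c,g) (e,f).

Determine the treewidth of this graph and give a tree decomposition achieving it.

Treewidth 1.
One such decomposition:
Bags: B1 = {e, f}  B2 = {c, e}  B3 = {c, g}  B4 = {a, g}  B5 = {a, d}  B6 = {b, d}
Tree: B1–B2, B2–B3, B3–B4, B4–B5, B5–B6

Each bag holds 2 vertices, so the decomposition has width 1, which upper-bounds the treewidth. G has an edge, so its treewidth is at least 1. The upper and lower bounds meet at 1, so that is the treewidth.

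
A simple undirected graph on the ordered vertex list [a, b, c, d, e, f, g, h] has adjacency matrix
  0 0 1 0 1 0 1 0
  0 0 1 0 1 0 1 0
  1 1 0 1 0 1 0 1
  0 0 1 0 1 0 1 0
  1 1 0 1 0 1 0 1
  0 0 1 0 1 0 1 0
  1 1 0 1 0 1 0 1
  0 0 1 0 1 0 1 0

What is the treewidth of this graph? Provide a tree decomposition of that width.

Treewidth 3.
One optimal decomposition is:
Bags: B1 = {c, e, g, h}  B2 = {a, c, e, g}  B3 = {b, c, e, g}  B4 = {c, e, f, g}  B5 = {c, d, e, g}
Tree: B1–B2, B2–B3, B3–B4, B4–B5

Each bag holds 4 vertices, so the decomposition has width 3, which upper-bounds the treewidth. For the lower bound: the 4 vertex sets {e,h}, {a,g}, {c}, {b} are disjoint, each induces a connected subgraph, and every pair is joined by at least one edge of G. Contracting each set to a single vertex therefore yields K_{4} as a minor, and since treewidth is minor-monotone, tw(G) ≥ tw(K_{4}) = 3. Therefore the treewidth is 3.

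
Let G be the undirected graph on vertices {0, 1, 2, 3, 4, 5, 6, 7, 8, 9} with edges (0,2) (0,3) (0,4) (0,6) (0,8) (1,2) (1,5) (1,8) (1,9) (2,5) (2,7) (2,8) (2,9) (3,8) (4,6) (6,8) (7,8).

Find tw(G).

A width-2 tree decomposition is:
Bags: B1 = {1, 2, 8}  B2 = {0, 2, 8}  B3 = {0, 6, 8}  B4 = {2, 7, 8}  B5 = {1, 2, 5}  B6 = {0, 3, 8}  B7 = {1, 2, 9}  B8 = {0, 4, 6}
Tree: B1–B2, B2–B3, B1–B4, B1–B5, B2–B6, B5–B7, B3–B8
Each bag holds 3 vertices, so the decomposition has width 2, which upper-bounds the treewidth. On the other hand G contains the 3-clique {0, 2, 8}. A clique must lie in a single bag of any decomposition, so no decomposition can have width below 2. Hence tw(G) = 2 exactly.

2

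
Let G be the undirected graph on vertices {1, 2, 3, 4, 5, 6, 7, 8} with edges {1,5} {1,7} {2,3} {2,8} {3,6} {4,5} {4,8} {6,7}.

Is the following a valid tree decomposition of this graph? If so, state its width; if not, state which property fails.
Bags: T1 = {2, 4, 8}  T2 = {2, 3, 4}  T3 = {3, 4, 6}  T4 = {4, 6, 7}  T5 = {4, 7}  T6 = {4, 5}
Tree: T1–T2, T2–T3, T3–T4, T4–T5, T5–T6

No — vertex 1 appears in no bag.

A tree decomposition must satisfy three properties: every vertex lies in some bag; for every edge, both endpoints lie together in some bag; and for every vertex, the bags containing it form a connected subtree. Here vertex 1 appears in no bag, so the decomposition is invalid.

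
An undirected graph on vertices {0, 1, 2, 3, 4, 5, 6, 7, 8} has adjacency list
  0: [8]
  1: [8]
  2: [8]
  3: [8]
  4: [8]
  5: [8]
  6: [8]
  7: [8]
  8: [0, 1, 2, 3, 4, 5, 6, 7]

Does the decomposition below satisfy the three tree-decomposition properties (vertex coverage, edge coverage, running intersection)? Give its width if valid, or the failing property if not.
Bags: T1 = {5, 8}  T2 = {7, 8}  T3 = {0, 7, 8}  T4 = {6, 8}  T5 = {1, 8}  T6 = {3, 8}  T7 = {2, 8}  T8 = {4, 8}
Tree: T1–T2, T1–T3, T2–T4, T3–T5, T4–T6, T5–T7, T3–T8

No — bags containing vertex 7 are not connected in the tree.

A tree decomposition must satisfy three properties: every vertex lies in some bag; for every edge, both endpoints lie together in some bag; and for every vertex, the bags containing it form a connected subtree. Here bags containing vertex 7 are not connected in the tree, so the decomposition is invalid.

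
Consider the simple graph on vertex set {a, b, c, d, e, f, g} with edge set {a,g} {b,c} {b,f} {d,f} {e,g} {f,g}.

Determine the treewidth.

A width-1 tree decomposition is:
Bags: B1 = {f, g}  B2 = {d, f}  B3 = {b, f}  B4 = {a, g}  B5 = {b, c}  B6 = {e, g}
Tree: B1–B2, B1–B3, B1–B4, B3–B5, B1–B6
Every bag has size at most 2, so the width is 2 − 1 = 1 and tw(G) ≤ 1. Any graph with an edge has treewidth ≥ 1, and G has the edge g–f. Therefore the treewidth is 1.

1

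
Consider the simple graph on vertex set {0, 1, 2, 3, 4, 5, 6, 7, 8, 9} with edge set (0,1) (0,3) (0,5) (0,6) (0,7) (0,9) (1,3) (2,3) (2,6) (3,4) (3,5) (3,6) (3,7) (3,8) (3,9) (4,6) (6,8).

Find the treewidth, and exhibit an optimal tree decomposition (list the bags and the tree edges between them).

Every bag has size at most 3, so the width is 3 − 1 = 2 and tw(G) ≤ 2. Conversely, {0, 1, 3} is a clique of size 3, and the vertices of any clique must share a bag in every tree decomposition; so some bag has ≥ 3 vertices and tw(G) ≥ 2. Hence tw(G) = 2 exactly.

Treewidth 2.
Bags: B1 = {0, 3, 5}  B2 = {0, 3, 6}  B3 = {0, 3, 9}  B4 = {3, 6, 8}  B5 = {0, 3, 7}  B6 = {2, 3, 6}  B7 = {0, 1, 3}  B8 = {3, 4, 6}
Tree: B1–B2, B1–B3, B2–B4, B3–B5, B4–B6, B5–B7, B2–B8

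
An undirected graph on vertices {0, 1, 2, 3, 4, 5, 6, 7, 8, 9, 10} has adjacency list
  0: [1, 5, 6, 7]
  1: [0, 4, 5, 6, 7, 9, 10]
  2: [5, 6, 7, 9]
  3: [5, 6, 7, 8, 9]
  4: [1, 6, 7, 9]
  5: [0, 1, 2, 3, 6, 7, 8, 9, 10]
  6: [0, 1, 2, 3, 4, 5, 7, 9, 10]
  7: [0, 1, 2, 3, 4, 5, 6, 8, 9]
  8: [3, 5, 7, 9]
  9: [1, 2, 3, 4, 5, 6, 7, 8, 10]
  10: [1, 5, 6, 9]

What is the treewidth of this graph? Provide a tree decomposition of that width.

Every bag has size at most 5, so the width is 5 − 1 = 4 and tw(G) ≤ 4. On the other hand G contains the 5-clique {1, 4, 6, 7, 9}. A clique must lie in a single bag of any decomposition, so no decomposition can have width below 4. Combining the bounds, tw(G) = 4.

Treewidth 4.
One such decomposition:
Bags: B1 = {2, 5, 6, 7, 9}  B2 = {1, 5, 6, 7, 9}  B3 = {1, 4, 6, 7, 9}  B4 = {3, 5, 6, 7, 9}  B5 = {3, 5, 7, 8, 9}  B6 = {1, 5, 6, 9, 10}  B7 = {0, 1, 5, 6, 7}
Tree: B1–B2, B2–B3, B2–B4, B4–B5, B2–B6, B2–B7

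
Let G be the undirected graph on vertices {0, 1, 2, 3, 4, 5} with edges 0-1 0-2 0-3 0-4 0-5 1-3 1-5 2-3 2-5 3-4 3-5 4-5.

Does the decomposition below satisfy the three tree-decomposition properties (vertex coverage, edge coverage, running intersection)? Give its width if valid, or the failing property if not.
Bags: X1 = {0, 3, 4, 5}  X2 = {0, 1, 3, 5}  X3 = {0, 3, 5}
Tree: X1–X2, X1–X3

No — vertex 2 appears in no bag.

A tree decomposition must satisfy three properties: every vertex lies in some bag; for every edge, both endpoints lie together in some bag; and for every vertex, the bags containing it form a connected subtree. Here vertex 2 appears in no bag, so the decomposition is invalid.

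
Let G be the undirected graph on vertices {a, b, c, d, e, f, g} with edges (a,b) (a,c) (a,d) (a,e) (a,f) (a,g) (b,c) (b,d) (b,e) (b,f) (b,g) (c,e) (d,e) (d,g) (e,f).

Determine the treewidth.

A width-3 tree decomposition is:
Bags: B1 = {a, b, d, g}  B2 = {a, b, d, e}  B3 = {a, b, c, e}  B4 = {a, b, e, f}
Tree: B1–B2, B2–B3, B2–B4
Each bag holds 4 vertices, so the decomposition has width 3, which upper-bounds the treewidth. For the lower bound, the 4 vertices {a, b, d, g} are pairwise adjacent, and any tree decomposition puts a clique entirely inside one bag — forcing width ≥ 3. Therefore the treewidth is 3.

3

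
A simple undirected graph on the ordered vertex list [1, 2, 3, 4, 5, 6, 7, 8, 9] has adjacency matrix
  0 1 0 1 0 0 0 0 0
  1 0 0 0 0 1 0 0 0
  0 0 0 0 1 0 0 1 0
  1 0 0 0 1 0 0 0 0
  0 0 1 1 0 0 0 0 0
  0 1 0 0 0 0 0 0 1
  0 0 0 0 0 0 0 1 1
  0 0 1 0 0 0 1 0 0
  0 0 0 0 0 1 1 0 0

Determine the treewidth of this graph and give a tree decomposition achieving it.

Each bag holds 3 vertices, so the decomposition has width 2, which upper-bounds the treewidth. For the lower bound, G contains the cycle 8–7–9–6–2–1–4–5–3–8, so G is not a forest; only forests have treewidth ≤ 1, hence tw(G) ≥ 2. The upper and lower bounds meet at 2, so that is the treewidth.

Treewidth 2.
One such decomposition:
Bags: B1 = {7, 8, 9}  B2 = {6, 8, 9}  B3 = {2, 6, 8}  B4 = {1, 2, 8}  B5 = {1, 4, 8}  B6 = {4, 5, 8}  B7 = {3, 5, 8}
Tree: B1–B2, B2–B3, B3–B4, B4–B5, B5–B6, B6–B7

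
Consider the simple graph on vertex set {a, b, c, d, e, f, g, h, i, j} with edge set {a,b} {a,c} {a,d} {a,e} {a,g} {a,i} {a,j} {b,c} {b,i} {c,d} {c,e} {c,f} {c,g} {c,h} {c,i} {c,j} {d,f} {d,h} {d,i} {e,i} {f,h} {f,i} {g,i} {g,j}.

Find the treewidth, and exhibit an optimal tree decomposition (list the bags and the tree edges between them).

Treewidth 3.
Bags: B1 = {a, c, e, i}  B2 = {a, c, d, i}  B3 = {a, c, g, i}  B4 = {a, b, c, i}  B5 = {c, d, f, i}  B6 = {c, d, f, h}  B7 = {a, c, g, j}
Tree: B1–B2, B1–B3, B3–B4, B2–B5, B5–B6, B3–B7

The largest bag has 4 vertices, giving width 3; this decomposition certifies tw(G) ≤ 3. On the other hand G contains the 4-clique {a, c, g, j}. A clique must lie in a single bag of any decomposition, so no decomposition can have width below 3. Therefore the treewidth is 3.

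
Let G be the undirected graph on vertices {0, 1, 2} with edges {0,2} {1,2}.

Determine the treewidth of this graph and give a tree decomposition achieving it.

The largest bag has 2 vertices, giving width 1; this decomposition certifies tw(G) ≤ 1. Since G has at least one edge (e.g. 1–2), it is not an edgeless graph, so tw(G) ≥ 1. The upper and lower bounds meet at 1, so that is the treewidth.

Treewidth 1.
One optimal decomposition is:
Bags: B1 = {1, 2}  B2 = {0, 2}
Tree: B1–B2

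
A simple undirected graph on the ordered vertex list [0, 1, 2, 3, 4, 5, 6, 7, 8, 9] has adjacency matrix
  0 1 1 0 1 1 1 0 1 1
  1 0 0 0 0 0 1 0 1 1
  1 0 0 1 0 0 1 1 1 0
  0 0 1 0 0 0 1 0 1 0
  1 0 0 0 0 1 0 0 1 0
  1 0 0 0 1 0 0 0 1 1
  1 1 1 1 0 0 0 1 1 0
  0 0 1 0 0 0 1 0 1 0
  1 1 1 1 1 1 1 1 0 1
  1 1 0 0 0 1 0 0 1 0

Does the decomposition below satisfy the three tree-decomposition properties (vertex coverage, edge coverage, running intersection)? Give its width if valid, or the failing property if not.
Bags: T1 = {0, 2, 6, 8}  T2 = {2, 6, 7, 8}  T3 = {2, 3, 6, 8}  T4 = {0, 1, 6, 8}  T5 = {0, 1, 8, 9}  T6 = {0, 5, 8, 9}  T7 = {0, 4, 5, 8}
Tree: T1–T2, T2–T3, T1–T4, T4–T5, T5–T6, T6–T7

Yes; width 3.

Checking the three conditions: (i) the bags cover all of {0, 1, 2, 3, 4, 5, 6, 7, 8, 9}; (ii) for each edge, some bag contains both endpoints; (iii) the bags containing any fixed vertex form a subtree. All hold, so the decomposition is valid with width 4 − 1 = 3.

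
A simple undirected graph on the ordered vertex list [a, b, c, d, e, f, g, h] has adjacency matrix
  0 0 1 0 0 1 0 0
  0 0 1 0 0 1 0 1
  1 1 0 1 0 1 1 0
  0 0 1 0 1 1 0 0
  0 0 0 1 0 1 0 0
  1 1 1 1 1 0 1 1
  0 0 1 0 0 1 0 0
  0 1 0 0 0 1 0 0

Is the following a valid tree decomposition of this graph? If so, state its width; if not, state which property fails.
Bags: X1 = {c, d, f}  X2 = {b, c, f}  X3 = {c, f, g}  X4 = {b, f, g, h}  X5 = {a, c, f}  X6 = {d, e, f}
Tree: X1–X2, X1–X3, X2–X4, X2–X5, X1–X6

No — bags containing vertex g are not connected in the tree.

A tree decomposition must satisfy three properties: every vertex lies in some bag; for every edge, both endpoints lie together in some bag; and for every vertex, the bags containing it form a connected subtree. Here bags containing vertex g are not connected in the tree, so the decomposition is invalid.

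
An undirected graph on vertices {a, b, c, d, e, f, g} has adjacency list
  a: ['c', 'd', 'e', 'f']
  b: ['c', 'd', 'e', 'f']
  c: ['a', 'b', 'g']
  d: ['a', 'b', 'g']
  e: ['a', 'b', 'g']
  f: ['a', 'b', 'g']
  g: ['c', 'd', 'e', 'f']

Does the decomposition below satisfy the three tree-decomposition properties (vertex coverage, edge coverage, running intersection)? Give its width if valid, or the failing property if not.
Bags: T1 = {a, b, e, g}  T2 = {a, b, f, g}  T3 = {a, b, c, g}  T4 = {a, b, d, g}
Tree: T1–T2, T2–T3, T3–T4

Yes; width 3.

Vertex coverage: the bags together contain {a, b, c, d, e, f, g}, the full vertex set. Edge coverage: each edge of G has both endpoints in at least one bag. Running intersection: for every vertex, the bags containing it form a connected subtree. All three properties hold, so this is a valid tree decomposition of width max|bag| − 1 = 3, and hence tw(G) ≤ 3.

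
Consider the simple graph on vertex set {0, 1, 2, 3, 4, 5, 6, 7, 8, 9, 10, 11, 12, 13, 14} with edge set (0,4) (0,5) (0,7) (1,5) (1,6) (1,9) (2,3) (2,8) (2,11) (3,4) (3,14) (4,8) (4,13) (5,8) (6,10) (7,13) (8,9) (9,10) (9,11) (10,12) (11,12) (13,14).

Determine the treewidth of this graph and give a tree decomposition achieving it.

Treewidth 3.
Bags: B1 = {1, 6, 10, 12}  B2 = {1, 9, 10, 12}  B3 = {1, 9, 11, 12}  B4 = {1, 5, 9, 11}  B5 = {5, 8, 9, 11}  B6 = {2, 5, 8, 11}  B7 = {0, 2, 5, 8}  B8 = {0, 2, 4, 8}  B9 = {0, 2, 3, 4}  B10 = {0, 3, 4, 7}  B11 = {3, 4, 7, 13}  B12 = {3, 7, 13, 14}
Tree: B1–B2, B2–B3, B3–B4, B4–B5, B5–B6, B6–B7, B7–B8, B8–B9, B9–B10, B10–B11, B11–B12

The largest bag has 4 vertices, giving width 3; this decomposition certifies tw(G) ≤ 3. For the lower bound: the 4 vertex sets {6,10,12}, {1}, {9}, {2,5,8,11} are disjoint, each induces a connected subgraph, and every pair is joined by at least one edge of G. Contracting each set to a single vertex therefore yields K_{4} as a minor, and since treewidth is minor-monotone, tw(G) ≥ tw(K_{4}) = 3. Hence tw(G) = 3 exactly.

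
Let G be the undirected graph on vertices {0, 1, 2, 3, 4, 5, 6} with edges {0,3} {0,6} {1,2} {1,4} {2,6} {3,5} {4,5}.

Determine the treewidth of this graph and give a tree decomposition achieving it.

Treewidth 2.
One such decomposition:
Bags: B1 = {0, 3, 6}  B2 = {2, 3, 6}  B3 = {1, 2, 3}  B4 = {1, 3, 4}  B5 = {3, 4, 5}
Tree: B1–B2, B2–B3, B3–B4, B4–B5

Each bag holds 3 vertices, so the decomposition has width 2, which upper-bounds the treewidth. For the lower bound, G contains the cycle 3–0–6–2–1–4–5–3, so G is not a forest; only forests have treewidth ≤ 1, hence tw(G) ≥ 2. Combining the bounds, tw(G) = 2.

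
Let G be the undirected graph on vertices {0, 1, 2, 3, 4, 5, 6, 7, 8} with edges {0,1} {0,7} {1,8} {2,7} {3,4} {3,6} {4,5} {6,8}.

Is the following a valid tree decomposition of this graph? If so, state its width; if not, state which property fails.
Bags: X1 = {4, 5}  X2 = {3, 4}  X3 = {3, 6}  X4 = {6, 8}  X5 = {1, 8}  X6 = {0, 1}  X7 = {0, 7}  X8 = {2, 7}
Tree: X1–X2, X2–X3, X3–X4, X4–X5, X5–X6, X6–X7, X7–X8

Vertex coverage: the bags together contain {0, 1, 2, 3, 4, 5, 6, 7, 8}, the full vertex set. Edge coverage: each edge of G has both endpoints in at least one bag. Running intersection: for every vertex, the bags containing it form a connected subtree. All three properties hold, so this is a valid tree decomposition of width max|bag| − 1 = 1, and hence tw(G) ≤ 1.

Yes; width 1.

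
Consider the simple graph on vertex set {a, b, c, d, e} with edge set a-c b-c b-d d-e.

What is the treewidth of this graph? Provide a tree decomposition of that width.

Treewidth 1.
One such decomposition:
Bags: B1 = {b, c}  B2 = {b, d}  B3 = {d, e}  B4 = {a, c}
Tree: B1–B2, B2–B3, B1–B4

The largest bag has 2 vertices, giving width 1; this decomposition certifies tw(G) ≤ 1. G has an edge, so its treewidth is at least 1. Combining the bounds, tw(G) = 1.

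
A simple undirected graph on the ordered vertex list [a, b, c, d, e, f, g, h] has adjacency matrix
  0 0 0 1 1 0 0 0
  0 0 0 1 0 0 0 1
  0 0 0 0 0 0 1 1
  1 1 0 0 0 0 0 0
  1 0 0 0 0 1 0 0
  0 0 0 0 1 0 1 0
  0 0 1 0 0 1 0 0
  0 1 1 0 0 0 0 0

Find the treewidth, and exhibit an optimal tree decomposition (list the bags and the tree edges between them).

Treewidth 2.
Bags: B1 = {b, d, h}  B2 = {c, d, h}  B3 = {c, d, g}  B4 = {d, f, g}  B5 = {d, e, f}  B6 = {a, d, e}
Tree: B1–B2, B2–B3, B3–B4, B4–B5, B5–B6

Each bag holds 3 vertices, so the decomposition has width 2, which upper-bounds the treewidth. The edges d–b–h–c–g–f–e–a–d form a cycle, so G is not a tree and its treewidth is at least 2. Therefore the treewidth is 2.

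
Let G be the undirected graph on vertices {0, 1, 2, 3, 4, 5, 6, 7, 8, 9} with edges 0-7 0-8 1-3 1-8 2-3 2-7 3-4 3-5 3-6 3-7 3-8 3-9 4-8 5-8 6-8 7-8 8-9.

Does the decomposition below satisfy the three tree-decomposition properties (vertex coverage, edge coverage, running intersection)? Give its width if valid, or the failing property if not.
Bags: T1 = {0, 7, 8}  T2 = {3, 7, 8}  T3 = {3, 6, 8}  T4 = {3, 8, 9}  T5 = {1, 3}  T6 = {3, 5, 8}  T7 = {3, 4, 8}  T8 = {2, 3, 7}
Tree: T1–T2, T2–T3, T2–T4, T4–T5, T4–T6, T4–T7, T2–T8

A tree decomposition must satisfy three properties: every vertex lies in some bag; for every edge, both endpoints lie together in some bag; and for every vertex, the bags containing it form a connected subtree. Here edge (8,1) lies in no bag, so the decomposition is invalid.

No — edge (8,1) lies in no bag.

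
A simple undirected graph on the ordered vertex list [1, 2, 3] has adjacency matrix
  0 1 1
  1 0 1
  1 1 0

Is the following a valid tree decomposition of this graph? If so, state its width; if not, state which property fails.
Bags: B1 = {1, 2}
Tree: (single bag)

No — vertex 3 appears in no bag.

A tree decomposition must satisfy three properties: every vertex lies in some bag; for every edge, both endpoints lie together in some bag; and for every vertex, the bags containing it form a connected subtree. Here vertex 3 appears in no bag, so the decomposition is invalid.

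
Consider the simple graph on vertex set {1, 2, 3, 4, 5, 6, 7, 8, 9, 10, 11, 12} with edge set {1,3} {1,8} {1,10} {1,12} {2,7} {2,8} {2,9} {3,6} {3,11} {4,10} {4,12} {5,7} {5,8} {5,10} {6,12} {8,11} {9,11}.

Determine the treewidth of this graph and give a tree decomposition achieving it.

Treewidth 3.
Bags: B1 = {2, 5, 7, 9}  B2 = {2, 5, 8, 9}  B3 = {5, 8, 9, 11}  B4 = {5, 8, 10, 11}  B5 = {1, 8, 10, 11}  B6 = {1, 3, 10, 11}  B7 = {1, 3, 4, 10}  B8 = {1, 3, 4, 12}  B9 = {3, 4, 6, 12}
Tree: B1–B2, B2–B3, B3–B4, B4–B5, B5–B6, B6–B7, B7–B8, B8–B9

Each bag holds 4 vertices, so the decomposition has width 3, which upper-bounds the treewidth. For the lower bound: the 4 vertex sets {2,7,9}, {5}, {8}, {1,3,10,11} are disjoint, each induces a connected subgraph, and every pair is joined by at least one edge of G. Contracting each set to a single vertex therefore yields K_{4} as a minor, and since treewidth is minor-monotone, tw(G) ≥ tw(K_{4}) = 3. Hence tw(G) = 3 exactly.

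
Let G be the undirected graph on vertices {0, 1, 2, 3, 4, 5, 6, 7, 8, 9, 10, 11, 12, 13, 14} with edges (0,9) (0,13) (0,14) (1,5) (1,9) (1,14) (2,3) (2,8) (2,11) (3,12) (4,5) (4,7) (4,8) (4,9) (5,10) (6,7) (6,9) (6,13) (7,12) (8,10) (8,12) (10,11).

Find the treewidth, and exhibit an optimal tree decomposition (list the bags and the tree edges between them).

Treewidth 3.
Bags: B1 = {0, 1, 13, 14}  B2 = {0, 1, 9, 13}  B3 = {1, 6, 9, 13}  B4 = {1, 5, 6, 9}  B5 = {4, 5, 6, 9}  B6 = {4, 5, 6, 7}  B7 = {4, 5, 7, 10}  B8 = {4, 7, 8, 10}  B9 = {7, 8, 10, 12}  B10 = {8, 10, 11, 12}  B11 = {2, 8, 11, 12}  B12 = {2, 3, 11, 12}
Tree: B1–B2, B2–B3, B3–B4, B4–B5, B5–B6, B6–B7, B7–B8, B8–B9, B9–B10, B10–B11, B11–B12

The largest bag has 4 vertices, giving width 3; this decomposition certifies tw(G) ≤ 3. For the lower bound: the 4 vertex sets {0,13,14}, {1}, {9}, {4,5,6,7} are disjoint, each induces a connected subgraph, and every pair is joined by at least one edge of G. Contracting each set to a single vertex therefore yields K_{4} as a minor, and since treewidth is minor-monotone, tw(G) ≥ tw(K_{4}) = 3. Combining the bounds, tw(G) = 3.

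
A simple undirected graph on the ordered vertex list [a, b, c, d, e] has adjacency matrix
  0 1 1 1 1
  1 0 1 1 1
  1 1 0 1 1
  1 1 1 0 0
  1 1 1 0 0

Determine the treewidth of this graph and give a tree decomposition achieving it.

The largest bag has 4 vertices, giving width 3; this decomposition certifies tw(G) ≤ 3. For the lower bound, the 4 vertices {a, b, c, d} are pairwise adjacent, and any tree decomposition puts a clique entirely inside one bag — forcing width ≥ 3. Hence tw(G) = 3 exactly.

Treewidth 3.
Bags: B1 = {a, b, c, d}  B2 = {a, b, c, e}
Tree: B1–B2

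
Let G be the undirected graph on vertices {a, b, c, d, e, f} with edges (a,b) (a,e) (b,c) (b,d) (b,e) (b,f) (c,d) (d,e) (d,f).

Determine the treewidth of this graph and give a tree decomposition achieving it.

The largest bag has 3 vertices, giving width 2; this decomposition certifies tw(G) ≤ 2. For the lower bound, the 3 vertices {b, d, e} are pairwise adjacent, and any tree decomposition puts a clique entirely inside one bag — forcing width ≥ 2. The upper and lower bounds meet at 2, so that is the treewidth.

Treewidth 2.
Bags: B1 = {b, c, d}  B2 = {b, d, f}  B3 = {b, d, e}  B4 = {a, b, e}
Tree: B1–B2, B2–B3, B3–B4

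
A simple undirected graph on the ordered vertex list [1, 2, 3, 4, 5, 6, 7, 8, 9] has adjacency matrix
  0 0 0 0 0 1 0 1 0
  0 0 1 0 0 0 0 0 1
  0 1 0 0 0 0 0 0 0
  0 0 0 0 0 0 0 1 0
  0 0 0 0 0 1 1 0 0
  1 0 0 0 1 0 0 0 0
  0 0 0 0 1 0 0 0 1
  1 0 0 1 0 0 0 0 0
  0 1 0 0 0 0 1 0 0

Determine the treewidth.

A width-1 tree decomposition is:
Bags: B1 = {2, 3}  B2 = {2, 9}  B3 = {7, 9}  B4 = {5, 7}  B5 = {5, 6}  B6 = {1, 6}  B7 = {1, 8}  B8 = {4, 8}
Tree: B1–B2, B2–B3, B3–B4, B4–B5, B5–B6, B6–B7, B7–B8
Every bag has size at most 2, so the width is 2 − 1 = 1 and tw(G) ≤ 1. Since G has at least one edge (e.g. 3–2), it is not an edgeless graph, so tw(G) ≥ 1. Combining the bounds, tw(G) = 1.

1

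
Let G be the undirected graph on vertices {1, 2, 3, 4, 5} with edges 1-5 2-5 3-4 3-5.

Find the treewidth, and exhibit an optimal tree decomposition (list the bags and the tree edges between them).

Each bag holds 2 vertices, so the decomposition has width 1, which upper-bounds the treewidth. Any graph with an edge has treewidth ≥ 1, and G has the edge 3–4. The upper and lower bounds meet at 1, so that is the treewidth.

Treewidth 1.
Bags: B1 = {3, 4}  B2 = {3, 5}  B3 = {1, 5}  B4 = {2, 5}
Tree: B1–B2, B2–B3, B2–B4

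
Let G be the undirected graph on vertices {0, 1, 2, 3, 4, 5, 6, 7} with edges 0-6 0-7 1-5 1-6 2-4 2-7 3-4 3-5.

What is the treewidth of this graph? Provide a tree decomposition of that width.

The largest bag has 3 vertices, giving width 2; this decomposition certifies tw(G) ≤ 2. The edges 0–6–1–5–3–4–2–7–0 form a cycle, so G is not a tree and its treewidth is at least 2. The upper and lower bounds meet at 2, so that is the treewidth.

Treewidth 2.
One optimal decomposition is:
Bags: B1 = {0, 1, 6}  B2 = {0, 1, 5}  B3 = {0, 3, 5}  B4 = {0, 3, 4}  B5 = {0, 2, 4}  B6 = {0, 2, 7}
Tree: B1–B2, B2–B3, B3–B4, B4–B5, B5–B6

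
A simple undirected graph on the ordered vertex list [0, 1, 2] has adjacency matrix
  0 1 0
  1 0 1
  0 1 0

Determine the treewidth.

1

A width-1 tree decomposition is:
Bags: B1 = {1, 2}  B2 = {0, 1}
Tree: B1–B2
Every bag has size at most 2, so the width is 2 − 1 = 1 and tw(G) ≤ 1. Any graph with an edge has treewidth ≥ 1, and G has the edge 1–2. The upper and lower bounds meet at 1, so that is the treewidth.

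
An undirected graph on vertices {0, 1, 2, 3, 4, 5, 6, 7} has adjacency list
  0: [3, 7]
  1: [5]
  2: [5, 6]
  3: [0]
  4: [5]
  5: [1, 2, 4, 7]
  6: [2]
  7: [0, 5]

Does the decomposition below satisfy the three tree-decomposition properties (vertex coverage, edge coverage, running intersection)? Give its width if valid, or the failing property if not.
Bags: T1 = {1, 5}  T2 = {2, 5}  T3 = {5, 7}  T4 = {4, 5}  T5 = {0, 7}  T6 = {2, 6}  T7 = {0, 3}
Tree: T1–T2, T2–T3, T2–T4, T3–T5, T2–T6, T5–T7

Yes; width 1.

Every vertex of G appears in some bag (union = {0, 1, 2, 3, 4, 5, 6, 7}); every edge is covered by a bag; and for each vertex v the set of bags containing v is connected in the bag tree. The decomposition is therefore valid. The largest bag has 2 vertices, so the width is 1.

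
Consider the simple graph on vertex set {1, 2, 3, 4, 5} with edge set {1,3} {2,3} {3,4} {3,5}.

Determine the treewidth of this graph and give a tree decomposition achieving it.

The largest bag has 2 vertices, giving width 1; this decomposition certifies tw(G) ≤ 1. G has an edge, so its treewidth is at least 1. Therefore the treewidth is 1.

Treewidth 1.
One optimal decomposition is:
Bags: B1 = {3, 5}  B2 = {1, 3}  B3 = {3, 4}  B4 = {2, 3}
Tree: B1–B2, B2–B3, B2–B4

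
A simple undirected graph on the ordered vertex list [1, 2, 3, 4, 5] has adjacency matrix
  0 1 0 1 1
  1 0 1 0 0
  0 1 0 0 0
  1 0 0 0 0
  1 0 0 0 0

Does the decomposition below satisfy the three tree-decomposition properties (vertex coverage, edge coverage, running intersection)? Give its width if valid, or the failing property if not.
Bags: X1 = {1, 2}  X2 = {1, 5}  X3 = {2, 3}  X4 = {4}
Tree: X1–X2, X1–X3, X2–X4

No — edge (1,4) lies in no bag.

A tree decomposition must satisfy three properties: every vertex lies in some bag; for every edge, both endpoints lie together in some bag; and for every vertex, the bags containing it form a connected subtree. Here edge (1,4) lies in no bag, so the decomposition is invalid.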